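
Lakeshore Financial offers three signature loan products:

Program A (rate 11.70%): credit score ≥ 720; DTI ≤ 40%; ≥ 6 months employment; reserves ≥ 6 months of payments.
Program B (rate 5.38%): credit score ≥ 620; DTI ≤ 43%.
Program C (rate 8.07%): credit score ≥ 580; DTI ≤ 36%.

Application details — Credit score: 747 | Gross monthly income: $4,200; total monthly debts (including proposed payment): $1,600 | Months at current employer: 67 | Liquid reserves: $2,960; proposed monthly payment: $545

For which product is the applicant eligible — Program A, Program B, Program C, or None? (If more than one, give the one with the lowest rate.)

Program B

DTI = 1,600/4,200 = 38.1%.
Reserves = 2,960/545 = 5.4 months.
Program A: score 747 ≥ 720; DTI 38.1% ≤ 40%; employment 67 ≥ 6 mo; reserves 5.4 < 6 mo → does not qualify.
Program B: score 747 ≥ 620; DTI 38.1% ≤ 43% → qualifies.
Program C: score 747 ≥ 580; DTI 38.1% > 36% → does not qualify.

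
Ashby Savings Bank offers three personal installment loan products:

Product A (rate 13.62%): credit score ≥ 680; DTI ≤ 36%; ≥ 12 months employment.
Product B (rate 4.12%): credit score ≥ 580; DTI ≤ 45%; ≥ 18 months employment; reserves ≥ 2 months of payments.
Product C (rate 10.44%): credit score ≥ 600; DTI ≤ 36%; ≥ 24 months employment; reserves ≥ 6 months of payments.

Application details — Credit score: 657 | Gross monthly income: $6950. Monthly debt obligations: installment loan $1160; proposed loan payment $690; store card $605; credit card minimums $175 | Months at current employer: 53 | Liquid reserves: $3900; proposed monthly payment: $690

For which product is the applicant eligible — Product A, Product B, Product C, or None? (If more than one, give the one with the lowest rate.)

Total debts = (1,160 + 690 + 605 + 175) = 2,630; DTI = 2,630/6,950 = 37.8%.
Reserves = 3,900/690 = 5.7 months.
Product A: score 657 < 680; DTI 37.8% > 36%; employment 53 ≥ 12 mo → does not qualify.
Product B: score 657 ≥ 580; DTI 37.8% ≤ 45%; employment 53 ≥ 18 mo; reserves 5.7 ≥ 2 mo → qualifies.
Product C: score 657 ≥ 600; DTI 37.8% > 36%; employment 53 ≥ 24 mo; reserves 5.7 < 6 mo → does not qualify.

Product B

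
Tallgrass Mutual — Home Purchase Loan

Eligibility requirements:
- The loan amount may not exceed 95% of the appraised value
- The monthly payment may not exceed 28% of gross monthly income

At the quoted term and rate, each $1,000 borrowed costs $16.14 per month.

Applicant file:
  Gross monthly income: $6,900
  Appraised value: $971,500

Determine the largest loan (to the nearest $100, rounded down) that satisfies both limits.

Payment cap: 28% × $6,900 = $1,932/month.
At $16.14 per $1,000, that supports 1,932/16.14 × 1,000 ≈ $119,702 → $119,700.
LTV cap: 95% × $971,500 = $922,925 → $922,900.
Binding constraint: payment-to-income.

$119,700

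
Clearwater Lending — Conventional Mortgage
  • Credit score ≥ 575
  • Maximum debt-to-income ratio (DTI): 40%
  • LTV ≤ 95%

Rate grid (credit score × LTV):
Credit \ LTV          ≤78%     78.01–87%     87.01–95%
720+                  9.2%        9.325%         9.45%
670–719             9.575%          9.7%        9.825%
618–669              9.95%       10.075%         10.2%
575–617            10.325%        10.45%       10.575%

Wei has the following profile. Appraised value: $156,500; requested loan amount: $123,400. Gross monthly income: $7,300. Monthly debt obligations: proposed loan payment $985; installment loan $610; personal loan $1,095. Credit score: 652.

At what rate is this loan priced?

Credit score 652 ≥ 575; Total monthly debts = (985 + 610 + 1,095) = 2,690. DTI: 2,690 ÷ 7,300 = 36.8%, within the 40% cap
LTV: 123,400 ÷ 156,500 = 78.8%, within 95% cap
Credit 652 → row 618–669; LTV 78.8% → column 78.01–87%. Grid cell → 10.075%.

10.075%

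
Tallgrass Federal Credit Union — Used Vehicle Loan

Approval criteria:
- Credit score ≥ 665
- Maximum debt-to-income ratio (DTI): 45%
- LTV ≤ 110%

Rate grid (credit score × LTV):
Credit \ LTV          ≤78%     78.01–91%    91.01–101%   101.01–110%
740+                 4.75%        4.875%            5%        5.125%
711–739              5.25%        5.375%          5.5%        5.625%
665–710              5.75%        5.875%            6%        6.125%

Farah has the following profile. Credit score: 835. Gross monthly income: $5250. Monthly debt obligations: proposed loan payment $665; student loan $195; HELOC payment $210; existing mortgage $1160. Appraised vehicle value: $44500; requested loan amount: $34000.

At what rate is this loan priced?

Credit score 835 ≥ 665; Total monthly debts = (665 + 195 + 210 + 1,160) = 2,230. Debt-to-income = 2,230/5,250 = 42.5% — meets 45% limit
LTV: 34,000 ÷ 44,500 = 76.4%, within 110% cap
Score 835 is in the 740+ band; LTV 76.4% is in the ≤78% band → 4.75%.

4.75%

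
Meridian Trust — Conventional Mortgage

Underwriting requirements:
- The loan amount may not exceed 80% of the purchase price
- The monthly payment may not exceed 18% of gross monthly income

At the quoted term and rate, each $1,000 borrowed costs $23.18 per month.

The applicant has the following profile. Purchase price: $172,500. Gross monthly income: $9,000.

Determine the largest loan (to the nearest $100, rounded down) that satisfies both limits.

Payment cap: 18% × $9,000 = $1,620/month.
At $23.18 per $1,000, that supports 1,620/23.18 × 1,000 ≈ $69,887 → $69,800.
LTV cap: 80% × $172,500 = $138,000 → $138,000.
Binding constraint: payment-to-income.

$69,800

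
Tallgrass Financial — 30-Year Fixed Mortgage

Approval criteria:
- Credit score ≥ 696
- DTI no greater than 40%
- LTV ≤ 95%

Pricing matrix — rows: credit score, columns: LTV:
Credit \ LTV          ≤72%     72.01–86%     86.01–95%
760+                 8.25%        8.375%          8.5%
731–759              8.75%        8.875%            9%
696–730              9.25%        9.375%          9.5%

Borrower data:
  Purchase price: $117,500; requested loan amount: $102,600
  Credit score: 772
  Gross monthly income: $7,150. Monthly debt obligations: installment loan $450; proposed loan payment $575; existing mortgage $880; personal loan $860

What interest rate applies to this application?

8.5%

Credit score 772 ≥ 696; Total monthly debts = (450 + 575 + 880 + 860) = 2,765. DTI = 2,765/7,150 = 38.7% ≤ 40%
LTV = 102,600/117,500 = 87.3% ≤ 95%
Credit 772 → row 760+; LTV 87.3% → column 86.01–95%. Grid cell → 8.5%.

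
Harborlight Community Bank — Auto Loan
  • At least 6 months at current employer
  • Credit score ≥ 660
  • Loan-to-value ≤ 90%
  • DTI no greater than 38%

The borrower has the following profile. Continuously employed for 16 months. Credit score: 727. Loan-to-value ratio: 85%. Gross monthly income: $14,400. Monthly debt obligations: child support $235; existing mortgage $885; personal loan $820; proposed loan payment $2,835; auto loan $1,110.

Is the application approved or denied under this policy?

Denied

Employment 16 ≥ 6 months
Credit score 727 ≥ 660 (meets)
LTV 85% — within 90%
Total monthly debts = (235 + 885 + 820 + 2,835 + 1,110) = 5,885. DTI = 5,885/14,400 = 40.9% > 38%
Fails on DTI.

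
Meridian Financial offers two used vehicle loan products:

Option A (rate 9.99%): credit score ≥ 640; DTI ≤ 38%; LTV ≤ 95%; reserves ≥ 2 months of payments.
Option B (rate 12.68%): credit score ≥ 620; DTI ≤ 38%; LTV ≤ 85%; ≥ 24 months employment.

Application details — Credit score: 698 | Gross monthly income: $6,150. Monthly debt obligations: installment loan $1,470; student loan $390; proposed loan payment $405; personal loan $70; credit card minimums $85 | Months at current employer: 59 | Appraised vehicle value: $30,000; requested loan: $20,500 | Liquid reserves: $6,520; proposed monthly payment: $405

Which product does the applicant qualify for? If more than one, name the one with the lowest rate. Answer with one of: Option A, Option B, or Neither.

Neither

Total debts = (1,470 + 390 + 405 + 70 + 85) = 2,420; DTI = 2,420/6,150 = 39.3%.
LTV = 20,500/30,000 = 68.3%.
Reserves = 6,520/405 = 16.1 months.
Option A: score 698 ≥ 640; DTI 39.3% > 38%; LTV 68.3% ≤ 95%; reserves 16.1 ≥ 2 mo → does not qualify.
Option B: score 698 ≥ 620; DTI 39.3% > 38%; LTV 68.3% ≤ 85%; employment 59 ≥ 24 mo → does not qualify.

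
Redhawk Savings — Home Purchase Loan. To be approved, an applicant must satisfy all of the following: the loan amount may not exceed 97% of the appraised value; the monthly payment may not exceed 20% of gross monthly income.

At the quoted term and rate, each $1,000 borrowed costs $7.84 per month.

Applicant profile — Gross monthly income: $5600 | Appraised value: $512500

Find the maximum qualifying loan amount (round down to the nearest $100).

$142,800

Payment cap: 20% × $5,600 = $1,120/month.
At $7.84 per $1,000, that supports 1,120/7.84 × 1,000 ≈ $142,857 → $142,800.
LTV cap: 97% × $512,500 = $497,125 → $497,100.
Binding constraint: payment-to-income.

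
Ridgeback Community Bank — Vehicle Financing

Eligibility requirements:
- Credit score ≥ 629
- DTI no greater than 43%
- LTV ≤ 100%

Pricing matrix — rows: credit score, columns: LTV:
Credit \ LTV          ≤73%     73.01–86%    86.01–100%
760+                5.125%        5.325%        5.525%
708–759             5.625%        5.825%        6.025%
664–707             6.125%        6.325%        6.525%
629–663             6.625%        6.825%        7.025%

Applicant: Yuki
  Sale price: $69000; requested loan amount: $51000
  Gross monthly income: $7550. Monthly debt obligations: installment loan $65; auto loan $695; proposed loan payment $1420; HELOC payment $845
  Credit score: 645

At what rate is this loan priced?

Credit score 645 ≥ 629; Total monthly debts = (65 + 695 + 1,420 + 845) = 3,025. DTI: 3,025 ÷ 7,550 = 40.1%, within the 43% cap
LTV: 51,000 ÷ 69,000 = 73.9%, within 100% cap
Score 645 is in the 629–663 band; LTV 73.9% is in the 73.01–86% band → 6.825%.

6.825%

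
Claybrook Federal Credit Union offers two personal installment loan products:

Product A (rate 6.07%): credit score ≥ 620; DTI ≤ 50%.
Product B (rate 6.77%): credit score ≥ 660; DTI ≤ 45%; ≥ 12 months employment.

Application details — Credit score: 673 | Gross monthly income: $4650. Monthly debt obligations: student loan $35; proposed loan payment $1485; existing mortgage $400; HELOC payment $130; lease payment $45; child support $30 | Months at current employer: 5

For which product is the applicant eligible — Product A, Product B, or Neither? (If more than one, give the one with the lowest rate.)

Product A

Total debts = (35 + 1,485 + 400 + 130 + 45 + 30) = 2,125; DTI = 2,125/4,650 = 45.7%.
Product A: score 673 ≥ 620; DTI 45.7% ≤ 50% → qualifies.
Product B: score 673 ≥ 660; DTI 45.7% > 45%; employment 5 < 12 mo → does not qualify.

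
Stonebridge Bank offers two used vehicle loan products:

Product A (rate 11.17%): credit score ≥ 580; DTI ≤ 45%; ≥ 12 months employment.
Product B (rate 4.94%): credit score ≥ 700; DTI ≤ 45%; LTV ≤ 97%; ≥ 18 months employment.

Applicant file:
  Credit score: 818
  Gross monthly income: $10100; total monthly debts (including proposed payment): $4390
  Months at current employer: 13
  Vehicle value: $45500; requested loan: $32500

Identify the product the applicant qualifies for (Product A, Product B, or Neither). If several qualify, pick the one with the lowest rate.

Product A

DTI = 4,390/10,100 = 43.5%.
LTV = 32,500/45,500 = 71.4%.
Product A: score 818 ≥ 580; DTI 43.5% ≤ 45%; employment 13 ≥ 12 mo → qualifies.
Product B: score 818 ≥ 700; DTI 43.5% ≤ 45%; LTV 71.4% ≤ 97%; employment 13 < 18 mo → does not qualify.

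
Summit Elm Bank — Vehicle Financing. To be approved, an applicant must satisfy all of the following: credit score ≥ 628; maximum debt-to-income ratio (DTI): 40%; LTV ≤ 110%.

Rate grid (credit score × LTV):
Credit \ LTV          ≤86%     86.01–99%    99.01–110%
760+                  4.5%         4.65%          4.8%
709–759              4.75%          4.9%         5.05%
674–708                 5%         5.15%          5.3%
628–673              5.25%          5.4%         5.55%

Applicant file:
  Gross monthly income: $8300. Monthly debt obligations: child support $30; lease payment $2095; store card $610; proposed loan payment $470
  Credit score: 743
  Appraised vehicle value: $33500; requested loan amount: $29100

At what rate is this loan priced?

4.9%

Credit score 743 ≥ 628; Total monthly debts = (30 + 2,095 + 610 + 470) = 3,205. DTI: 3,205 ÷ 8,300 = 38.6%, within the 40% cap
LTV = 29,100/33,500 = 86.9% ≤ 110%
Row: 743 falls in 709–759. Column: 86.9% falls in 86.01–99%. Rate = 4.9%.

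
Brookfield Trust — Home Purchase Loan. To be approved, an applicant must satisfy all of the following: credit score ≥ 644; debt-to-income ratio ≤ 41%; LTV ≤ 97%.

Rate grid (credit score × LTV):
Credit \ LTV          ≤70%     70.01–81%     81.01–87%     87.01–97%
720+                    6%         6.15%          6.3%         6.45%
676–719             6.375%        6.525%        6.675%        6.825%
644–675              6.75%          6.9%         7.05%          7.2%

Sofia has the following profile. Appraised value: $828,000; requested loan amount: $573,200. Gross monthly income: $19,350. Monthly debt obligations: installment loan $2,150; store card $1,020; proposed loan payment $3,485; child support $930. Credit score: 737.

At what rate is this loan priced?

6%

Credit score 737 ≥ 644; Total monthly debts = (2,150 + 1,020 + 3,485 + 930) = 7,585. Debt-to-income = 7,585/19,350 = 39.2% — meets 41% limit
Loan-to-value = 573,200/828,000 = 69.2% — pass (97% max)
Score 737 is in the 720+ band; LTV 69.2% is in the ≤70% band → 6%.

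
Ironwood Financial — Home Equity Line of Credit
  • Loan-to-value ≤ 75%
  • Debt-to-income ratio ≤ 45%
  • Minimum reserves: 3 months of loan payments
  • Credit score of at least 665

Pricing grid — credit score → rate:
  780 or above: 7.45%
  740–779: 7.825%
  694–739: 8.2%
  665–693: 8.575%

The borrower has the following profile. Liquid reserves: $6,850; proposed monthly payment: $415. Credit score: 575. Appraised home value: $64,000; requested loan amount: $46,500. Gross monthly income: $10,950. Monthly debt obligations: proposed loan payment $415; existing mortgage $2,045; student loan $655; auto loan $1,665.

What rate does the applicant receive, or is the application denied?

Denied

Credit score 575 < 665 (below minimum)
Reserves: 6,850 ÷ 415 = 16.5 months (meets 3-month minimum)
Total monthly debts = (415 + 2,045 + 655 + 1,665) = 4,780. DTI = 4,780/10,950 = 43.7% ≤ 45%
LTV: 46,500 ÷ 64,000 = 72.7%, within 75% cap
Not all requirements met → denied.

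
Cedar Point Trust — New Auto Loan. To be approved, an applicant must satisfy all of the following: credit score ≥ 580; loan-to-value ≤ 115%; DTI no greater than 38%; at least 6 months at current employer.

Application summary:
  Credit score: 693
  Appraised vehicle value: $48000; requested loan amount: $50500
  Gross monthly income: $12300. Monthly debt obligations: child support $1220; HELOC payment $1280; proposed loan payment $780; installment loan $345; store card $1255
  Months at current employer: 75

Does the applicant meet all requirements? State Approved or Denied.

Credit score 693 ≥ 580 (meets)
LTV: 50,500 ÷ 48,000 = 105.2%, within 115% cap
Total monthly debts = (1,220 + 1,280 + 780 + 345 + 1,255) = 4,880. DTI = 4,880/12,300 = 39.7% > 38%
Employment 75 ≥ 6 months
Fails on DTI.

Denied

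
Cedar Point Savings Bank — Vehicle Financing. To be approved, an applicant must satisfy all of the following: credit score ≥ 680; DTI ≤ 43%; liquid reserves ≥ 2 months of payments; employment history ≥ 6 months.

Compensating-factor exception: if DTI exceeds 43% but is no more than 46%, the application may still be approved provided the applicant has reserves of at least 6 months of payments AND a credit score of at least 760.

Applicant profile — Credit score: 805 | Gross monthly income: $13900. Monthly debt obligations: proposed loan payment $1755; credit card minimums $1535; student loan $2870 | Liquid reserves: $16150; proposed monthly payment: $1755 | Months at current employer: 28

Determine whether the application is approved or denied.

Credit score 805 ≥ 680 (meets base)
Total debts = (1,755 + 1,535 + 2,870) = 6,160. DTI: 6,160 ÷ 13,900 = 44.3%, over the 43% base limit.
Reserves = 16,150/1,755 = 9.2 months ≥ 2
Employment 28 ≥ 6 months
44.3% falls in the override range (43%–46%), so the compensating-factor test applies.
Override check — reserves: 9.2 mo (ok); score: 805 (ok).
Both override conditions satisfied; DTI exception granted.

Approved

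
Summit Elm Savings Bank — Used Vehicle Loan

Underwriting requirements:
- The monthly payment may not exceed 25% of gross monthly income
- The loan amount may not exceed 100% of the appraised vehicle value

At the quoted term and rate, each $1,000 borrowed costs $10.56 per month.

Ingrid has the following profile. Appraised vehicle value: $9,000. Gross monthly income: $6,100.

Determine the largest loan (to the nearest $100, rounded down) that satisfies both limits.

Payment cap: 25% × $6,100 = $1,525/month.
At $10.56 per $1,000, that supports 1,525/10.56 × 1,000 ≈ $144,412 → $144,400.
LTV cap: 100% × $9,000 = $9,000 → $9,000.
Binding constraint: loan-to-value.

$9,000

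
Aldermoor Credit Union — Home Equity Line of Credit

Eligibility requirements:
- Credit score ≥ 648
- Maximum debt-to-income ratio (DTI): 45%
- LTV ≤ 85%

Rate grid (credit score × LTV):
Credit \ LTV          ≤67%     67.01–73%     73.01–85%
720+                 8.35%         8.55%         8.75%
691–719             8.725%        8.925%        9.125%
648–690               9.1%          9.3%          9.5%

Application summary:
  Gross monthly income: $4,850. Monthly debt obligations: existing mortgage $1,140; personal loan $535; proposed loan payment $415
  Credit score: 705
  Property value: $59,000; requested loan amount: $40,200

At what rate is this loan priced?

Credit score 705 ≥ 648; Total monthly debts = (1,140 + 535 + 415) = 2,090. DTI: 2,090 ÷ 4,850 = 43.1%, within the 45% cap
LTV = 40,200/59,000 = 68.1% ≤ 85%
Score 705 is in the 691–719 band; LTV 68.1% is in the 67.01–73% band → 8.925%.

8.925%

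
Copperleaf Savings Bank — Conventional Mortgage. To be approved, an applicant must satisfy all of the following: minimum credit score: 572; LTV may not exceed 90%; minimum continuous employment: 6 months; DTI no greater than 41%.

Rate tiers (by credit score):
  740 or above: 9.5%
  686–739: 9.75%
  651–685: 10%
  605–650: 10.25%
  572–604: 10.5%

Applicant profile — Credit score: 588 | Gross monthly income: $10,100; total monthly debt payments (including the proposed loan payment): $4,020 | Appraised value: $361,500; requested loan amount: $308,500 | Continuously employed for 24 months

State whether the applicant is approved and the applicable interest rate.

Credit score 588 ≥ 572 (meets minimum)
LTV: 308,500 ÷ 361,500 = 85.3%, within 90% cap
Employment 24 ≥ 6 months
DTI: 4,020 ÷ 10,100 = 39.8%, within the 41% cap
All requirements met. Score 588 falls in the 572–604 tier → 10.5%.

Approved at 10.5%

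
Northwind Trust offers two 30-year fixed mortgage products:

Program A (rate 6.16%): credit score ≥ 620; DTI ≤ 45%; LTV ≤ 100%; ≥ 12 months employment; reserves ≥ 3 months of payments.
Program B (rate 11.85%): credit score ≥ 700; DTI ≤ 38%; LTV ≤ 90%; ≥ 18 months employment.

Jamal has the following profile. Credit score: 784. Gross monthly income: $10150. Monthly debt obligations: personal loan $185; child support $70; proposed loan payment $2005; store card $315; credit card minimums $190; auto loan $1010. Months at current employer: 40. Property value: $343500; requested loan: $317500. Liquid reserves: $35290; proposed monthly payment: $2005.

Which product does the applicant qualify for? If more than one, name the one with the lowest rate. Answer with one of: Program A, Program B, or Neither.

Total debts = (185 + 70 + 2,005 + 315 + 190 + 1,010) = 3,775; DTI = 3,775/10,150 = 37.2%.
LTV = 317,500/343,500 = 92.4%.
Reserves = 35,290/2,005 = 17.6 months.
Program A: score 784 ≥ 620; DTI 37.2% ≤ 45%; LTV 92.4% ≤ 100%; employment 40 ≥ 12 mo; reserves 17.6 ≥ 3 mo → qualifies.
Program B: score 784 ≥ 700; DTI 37.2% ≤ 38%; LTV 92.4% > 90%; employment 40 ≥ 18 mo → does not qualify.

Program A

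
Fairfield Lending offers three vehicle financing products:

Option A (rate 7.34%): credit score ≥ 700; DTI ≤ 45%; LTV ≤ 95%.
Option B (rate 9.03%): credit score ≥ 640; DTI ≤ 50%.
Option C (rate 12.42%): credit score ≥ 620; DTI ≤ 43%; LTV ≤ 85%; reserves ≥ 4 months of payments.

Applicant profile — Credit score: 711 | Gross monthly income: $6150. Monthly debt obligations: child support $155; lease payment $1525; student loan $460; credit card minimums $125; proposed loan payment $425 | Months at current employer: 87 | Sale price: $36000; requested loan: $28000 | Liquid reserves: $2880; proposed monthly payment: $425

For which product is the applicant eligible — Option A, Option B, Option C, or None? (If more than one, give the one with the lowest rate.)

Total debts = (155 + 1,525 + 460 + 125 + 425) = 2,690; DTI = 2,690/6,150 = 43.7%.
LTV = 28,000/36,000 = 77.8%.
Reserves = 2,880/425 = 6.8 months.
Option A: score 711 ≥ 700; DTI 43.7% ≤ 45%; LTV 77.8% ≤ 95% → qualifies.
Option B: score 711 ≥ 640; DTI 43.7% ≤ 50% → qualifies.
Option C: score 711 ≥ 620; DTI 43.7% > 43%; LTV 77.8% ≤ 85%; reserves 6.8 ≥ 4 mo → does not qualify.
Qualifying: Option A, Option B. Lowest rate is 7.34% → Option A.

Option A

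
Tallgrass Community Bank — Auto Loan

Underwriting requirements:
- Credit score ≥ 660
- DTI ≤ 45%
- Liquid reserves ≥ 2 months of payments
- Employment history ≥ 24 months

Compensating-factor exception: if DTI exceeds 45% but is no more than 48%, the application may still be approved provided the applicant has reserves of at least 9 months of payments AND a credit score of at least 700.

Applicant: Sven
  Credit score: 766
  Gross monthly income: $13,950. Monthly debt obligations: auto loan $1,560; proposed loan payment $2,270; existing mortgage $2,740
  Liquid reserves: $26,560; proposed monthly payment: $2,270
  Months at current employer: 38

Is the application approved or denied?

Credit score 766 ≥ 660 (meets base)
Total debts = (1,560 + 2,270 + 2,740) = 6,570. DTI: 6,570 ÷ 13,950 = 47.1%, over the 45% base limit.
Reserves: 26,560 ÷ 2,270 = 11.7 months (meets 2-month minimum)
Employment 38 ≥ 24 months
DTI 47.1% is within the 45%–48% exception band; checking compensating factors.
Reserves 11.7 ≥ 9 months; credit score 766 ≥ 700.
Both compensating conditions met → exception applies.

Approved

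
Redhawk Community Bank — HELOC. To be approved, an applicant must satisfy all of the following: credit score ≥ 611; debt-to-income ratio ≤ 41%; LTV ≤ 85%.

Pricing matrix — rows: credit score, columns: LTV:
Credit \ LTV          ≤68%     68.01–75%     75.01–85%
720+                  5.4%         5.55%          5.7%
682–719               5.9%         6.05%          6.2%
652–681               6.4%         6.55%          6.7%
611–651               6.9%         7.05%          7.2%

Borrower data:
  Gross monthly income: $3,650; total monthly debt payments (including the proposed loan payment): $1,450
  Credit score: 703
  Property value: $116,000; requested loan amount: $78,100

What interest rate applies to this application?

5.9%

Credit score 703 ≥ 611; DTI = 1,450/3,650 = 39.7% ≤ 41%
LTV = 78,100/116,000 = 67.3% ≤ 85%
Credit 703 → row 682–719; LTV 67.3% → column ≤68%. Grid cell → 5.9%.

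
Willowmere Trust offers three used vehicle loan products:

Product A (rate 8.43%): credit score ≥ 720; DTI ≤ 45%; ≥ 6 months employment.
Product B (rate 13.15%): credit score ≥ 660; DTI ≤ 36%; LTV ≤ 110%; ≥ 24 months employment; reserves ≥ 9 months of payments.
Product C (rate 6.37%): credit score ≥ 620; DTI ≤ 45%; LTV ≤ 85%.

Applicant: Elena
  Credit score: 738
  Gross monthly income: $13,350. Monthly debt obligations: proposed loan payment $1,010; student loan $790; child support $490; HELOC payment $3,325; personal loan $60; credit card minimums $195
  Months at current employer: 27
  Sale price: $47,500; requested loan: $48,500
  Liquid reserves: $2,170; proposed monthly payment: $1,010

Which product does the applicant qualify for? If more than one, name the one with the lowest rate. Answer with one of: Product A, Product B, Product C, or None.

Product A

Total debts = (1,010 + 790 + 490 + 3,325 + 60 + 195) = 5,870; DTI = 5,870/13,350 = 44%.
LTV = 48,500/47,500 = 102.1%.
Reserves = 2,170/1,010 = 2.1 months.
Product A: score 738 ≥ 720; DTI 44% ≤ 45%; employment 27 ≥ 6 mo → qualifies.
Product B: score 738 ≥ 660; DTI 44% > 36%; LTV 102.1% ≤ 110%; employment 27 ≥ 24 mo; reserves 2.1 < 9 mo → does not qualify.
Product C: score 738 ≥ 620; DTI 44% ≤ 45%; LTV 102.1% > 85% → does not qualify.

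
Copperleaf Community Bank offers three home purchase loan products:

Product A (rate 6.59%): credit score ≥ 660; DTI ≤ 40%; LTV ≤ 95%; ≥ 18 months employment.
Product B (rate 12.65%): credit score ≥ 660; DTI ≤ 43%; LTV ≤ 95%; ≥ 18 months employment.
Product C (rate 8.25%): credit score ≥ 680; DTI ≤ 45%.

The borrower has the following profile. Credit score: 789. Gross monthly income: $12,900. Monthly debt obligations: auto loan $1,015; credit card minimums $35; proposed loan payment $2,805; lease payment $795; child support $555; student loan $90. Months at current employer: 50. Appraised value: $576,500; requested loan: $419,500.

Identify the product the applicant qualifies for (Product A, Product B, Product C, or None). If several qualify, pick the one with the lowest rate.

Product C

Total debts = (1,015 + 35 + 2,805 + 795 + 555 + 90) = 5,295; DTI = 5,295/12,900 = 41%.
LTV = 419,500/576,500 = 72.8%.
Product A: score 789 ≥ 660; DTI 41% > 40%; LTV 72.8% ≤ 95%; employment 50 ≥ 18 mo → does not qualify.
Product B: score 789 ≥ 660; DTI 41% ≤ 43%; LTV 72.8% ≤ 95%; employment 50 ≥ 18 mo → qualifies.
Product C: score 789 ≥ 680; DTI 41% ≤ 45% → qualifies.
Qualifying: Product B, Product C. Lowest rate is 8.25% → Product C.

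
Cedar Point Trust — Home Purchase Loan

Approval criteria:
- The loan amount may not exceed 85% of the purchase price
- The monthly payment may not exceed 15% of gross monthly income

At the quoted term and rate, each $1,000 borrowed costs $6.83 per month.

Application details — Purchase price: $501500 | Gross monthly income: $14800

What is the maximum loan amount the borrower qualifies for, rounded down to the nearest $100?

$325,000

Payment cap: 15% × $14,800 = $2,220/month.
At $6.83 per $1,000, that supports 2,220/6.83 × 1,000 ≈ $325,036 → $325,000.
LTV cap: 85% × $501,500 = $426,275 → $426,200.
Binding constraint: payment-to-income.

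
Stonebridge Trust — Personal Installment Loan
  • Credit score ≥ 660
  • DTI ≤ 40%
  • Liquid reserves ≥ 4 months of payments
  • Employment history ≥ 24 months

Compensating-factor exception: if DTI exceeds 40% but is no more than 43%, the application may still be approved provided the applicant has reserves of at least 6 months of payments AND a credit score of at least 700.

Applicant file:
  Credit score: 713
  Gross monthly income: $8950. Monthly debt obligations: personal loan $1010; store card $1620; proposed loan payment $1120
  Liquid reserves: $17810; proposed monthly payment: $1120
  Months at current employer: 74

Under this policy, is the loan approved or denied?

Credit score 713 ≥ 660 (meets base)
Total debts = (1,010 + 1,620 + 1,120) = 3,750. DTI = 3,750/8,950 = 41.9% > 40% — standard DTI limit exceeded.
Reserves: 17,810 ÷ 1,120 = 15.9 months (meets 4-month minimum)
Employment 74 ≥ 24 months
DTI 41.9% is within the 40%–43% exception band; checking compensating factors.
Override check — reserves: 15.9 mo (ok); score: 713 (ok).
Both override conditions satisfied; DTI exception granted.

Approved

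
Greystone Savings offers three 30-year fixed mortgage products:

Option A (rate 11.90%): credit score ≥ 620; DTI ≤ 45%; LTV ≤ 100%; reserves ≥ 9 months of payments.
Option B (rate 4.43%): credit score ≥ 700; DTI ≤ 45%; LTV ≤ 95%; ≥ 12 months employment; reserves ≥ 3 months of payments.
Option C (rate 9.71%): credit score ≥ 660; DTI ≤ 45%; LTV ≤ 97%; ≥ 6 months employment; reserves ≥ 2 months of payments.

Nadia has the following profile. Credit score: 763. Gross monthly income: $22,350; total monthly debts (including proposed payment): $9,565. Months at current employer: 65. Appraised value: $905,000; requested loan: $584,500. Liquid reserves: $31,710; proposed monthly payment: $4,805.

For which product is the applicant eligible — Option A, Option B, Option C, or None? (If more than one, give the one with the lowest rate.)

DTI = 9,565/22,350 = 42.8%.
LTV = 584,500/905,000 = 64.6%.
Reserves = 31,710/4,805 = 6.6 months.
Option A: score 763 ≥ 620; DTI 42.8% ≤ 45%; LTV 64.6% ≤ 100%; reserves 6.6 < 9 mo → does not qualify.
Option B: score 763 ≥ 700; DTI 42.8% ≤ 45%; LTV 64.6% ≤ 95%; employment 65 ≥ 12 mo; reserves 6.6 ≥ 3 mo → qualifies.
Option C: score 763 ≥ 660; DTI 42.8% ≤ 45%; LTV 64.6% ≤ 97%; employment 65 ≥ 6 mo; reserves 6.6 ≥ 2 mo → qualifies.
Qualifying: Option B, Option C. Lowest rate is 4.43% → Option B.

Option B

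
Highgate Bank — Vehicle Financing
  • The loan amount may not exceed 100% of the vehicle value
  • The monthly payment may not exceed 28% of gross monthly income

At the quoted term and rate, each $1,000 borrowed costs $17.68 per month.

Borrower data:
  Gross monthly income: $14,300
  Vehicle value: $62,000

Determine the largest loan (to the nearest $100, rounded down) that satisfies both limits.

$62,000

Payment cap: 28% × $14,300 = $4,004/month.
At $17.68 per $1,000, that supports 4,004/17.68 × 1,000 ≈ $226,470 → $226,400.
LTV cap: 100% × $62,000 = $62,000 → $62,000.
Binding constraint: loan-to-value.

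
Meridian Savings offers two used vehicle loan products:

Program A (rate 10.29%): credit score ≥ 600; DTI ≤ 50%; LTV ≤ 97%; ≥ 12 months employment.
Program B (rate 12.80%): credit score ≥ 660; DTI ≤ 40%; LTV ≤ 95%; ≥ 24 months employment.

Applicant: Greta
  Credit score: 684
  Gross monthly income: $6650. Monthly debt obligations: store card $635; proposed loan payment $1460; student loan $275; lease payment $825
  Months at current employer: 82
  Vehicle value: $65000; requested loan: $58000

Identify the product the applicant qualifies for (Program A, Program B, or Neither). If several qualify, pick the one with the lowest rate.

Program A

Total debts = (635 + 1,460 + 275 + 825) = 3,195; DTI = 3,195/6,650 = 48%.
LTV = 58,000/65,000 = 89.2%.
Program A: score 684 ≥ 600; DTI 48% ≤ 50%; LTV 89.2% ≤ 97%; employment 82 ≥ 12 mo → qualifies.
Program B: score 684 ≥ 660; DTI 48% > 40%; LTV 89.2% ≤ 95%; employment 82 ≥ 24 mo → does not qualify.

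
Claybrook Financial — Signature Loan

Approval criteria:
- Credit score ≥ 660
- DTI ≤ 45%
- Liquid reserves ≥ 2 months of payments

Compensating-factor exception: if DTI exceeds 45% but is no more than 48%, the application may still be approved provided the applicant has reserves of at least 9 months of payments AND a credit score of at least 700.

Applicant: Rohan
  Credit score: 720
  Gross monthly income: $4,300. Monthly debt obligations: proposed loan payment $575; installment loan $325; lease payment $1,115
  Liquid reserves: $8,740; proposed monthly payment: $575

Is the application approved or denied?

Credit score 720 ≥ 660 (meets base)
Total debts = (575 + 325 + 1,115) = 2,015. DTI: 2,015 ÷ 4,300 = 46.9%, over the 45% base limit.
Reserves = 8,740/575 = 15.2 months ≥ 2
DTI 46.9% is within the 45%–48% exception band; checking compensating factors.
Reserves 15.2 ≥ 9 months; credit score 720 ≥ 700.
Both override conditions satisfied; DTI exception granted.

Approved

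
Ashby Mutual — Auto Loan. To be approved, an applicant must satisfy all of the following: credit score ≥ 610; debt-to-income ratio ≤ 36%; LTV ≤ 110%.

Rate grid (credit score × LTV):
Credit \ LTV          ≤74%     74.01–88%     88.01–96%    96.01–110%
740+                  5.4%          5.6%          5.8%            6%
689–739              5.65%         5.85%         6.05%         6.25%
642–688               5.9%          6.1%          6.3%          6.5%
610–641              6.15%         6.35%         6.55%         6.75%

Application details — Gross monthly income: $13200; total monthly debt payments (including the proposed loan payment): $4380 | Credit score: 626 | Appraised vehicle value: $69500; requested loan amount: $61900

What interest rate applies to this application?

6.55%

Credit score 626 ≥ 610; DTI = 4,380/13,200 = 33.2% ≤ 36%
Loan-to-value = 61,900/69,500 = 89.1% — pass (110% max)
Credit 626 → row 610–641; LTV 89.1% → column 88.01–96%. Grid cell → 6.55%.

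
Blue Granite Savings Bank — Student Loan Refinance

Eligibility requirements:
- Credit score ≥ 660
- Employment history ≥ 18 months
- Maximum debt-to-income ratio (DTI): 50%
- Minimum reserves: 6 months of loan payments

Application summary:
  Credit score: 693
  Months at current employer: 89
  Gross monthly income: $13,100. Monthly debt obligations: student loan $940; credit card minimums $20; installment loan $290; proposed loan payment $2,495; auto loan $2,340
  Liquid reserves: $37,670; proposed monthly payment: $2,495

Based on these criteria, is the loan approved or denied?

Credit score 693 ≥ 660 (meets)
Employment 89 ≥ 18 months
Total monthly debts = (940 + 20 + 290 + 2,495 + 2,340) = 6,085. Debt-to-income = 6,085/13,100 = 46.5% — meets 50% limit
Reserves = 37,670/2,495 = 15.1 months ≥ 6
All criteria satisfied.

Approved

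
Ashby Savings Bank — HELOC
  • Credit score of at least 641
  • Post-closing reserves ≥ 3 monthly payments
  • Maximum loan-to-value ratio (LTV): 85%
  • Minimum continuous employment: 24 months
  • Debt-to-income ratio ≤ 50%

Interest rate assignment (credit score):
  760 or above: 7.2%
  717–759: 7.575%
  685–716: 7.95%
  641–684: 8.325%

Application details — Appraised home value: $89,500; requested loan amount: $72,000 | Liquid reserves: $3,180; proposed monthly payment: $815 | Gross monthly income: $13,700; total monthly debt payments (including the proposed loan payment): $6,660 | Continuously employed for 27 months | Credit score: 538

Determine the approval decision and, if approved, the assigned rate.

Credit score 538 < 641 (below minimum)
Reserves: 3,180 ÷ 815 = 3.9 months (meets 3-month minimum)
Loan-to-value = 72,000/89,500 = 80.4% — pass (85% max)
Employment 27 ≥ 24 months
DTI: 6,660 ÷ 13,700 = 48.6%, within the 50% cap
Not all requirements met → denied.

Denied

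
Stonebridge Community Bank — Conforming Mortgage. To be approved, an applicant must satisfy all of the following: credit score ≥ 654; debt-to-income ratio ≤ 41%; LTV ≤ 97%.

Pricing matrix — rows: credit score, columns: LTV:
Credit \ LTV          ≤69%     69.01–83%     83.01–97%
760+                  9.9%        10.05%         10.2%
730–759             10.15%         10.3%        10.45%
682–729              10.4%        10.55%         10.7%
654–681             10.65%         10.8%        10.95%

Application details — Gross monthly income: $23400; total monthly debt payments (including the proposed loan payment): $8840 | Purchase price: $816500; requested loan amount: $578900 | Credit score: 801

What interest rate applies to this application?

10.05%

Credit score 801 ≥ 654; DTI: 8,840 ÷ 23,400 = 37.8%, within the 41% cap
LTV = 578,900/816,500 = 70.9% ≤ 97%
Row: 801 falls in 760+. Column: 70.9% falls in 69.01–83%. Rate = 10.05%.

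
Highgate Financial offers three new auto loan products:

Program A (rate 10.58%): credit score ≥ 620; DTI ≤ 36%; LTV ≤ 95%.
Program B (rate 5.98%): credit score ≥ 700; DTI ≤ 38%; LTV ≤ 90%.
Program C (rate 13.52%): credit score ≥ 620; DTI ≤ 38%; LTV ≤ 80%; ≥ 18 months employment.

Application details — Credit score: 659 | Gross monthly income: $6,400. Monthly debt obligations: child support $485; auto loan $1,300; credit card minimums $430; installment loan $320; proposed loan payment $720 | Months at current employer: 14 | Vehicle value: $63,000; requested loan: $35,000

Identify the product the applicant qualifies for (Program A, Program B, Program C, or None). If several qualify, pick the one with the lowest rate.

Total debts = (485 + 1,300 + 430 + 320 + 720) = 3,255; DTI = 3,255/6,400 = 50.9%.
LTV = 35,000/63,000 = 55.6%.
Program A: score 659 ≥ 620; DTI 50.9% > 36%; LTV 55.6% ≤ 95% → does not qualify.
Program B: score 659 < 700; DTI 50.9% > 38%; LTV 55.6% ≤ 90% → does not qualify.
Program C: score 659 ≥ 620; DTI 50.9% > 38%; LTV 55.6% ≤ 80%; employment 14 < 18 mo → does not qualify.

None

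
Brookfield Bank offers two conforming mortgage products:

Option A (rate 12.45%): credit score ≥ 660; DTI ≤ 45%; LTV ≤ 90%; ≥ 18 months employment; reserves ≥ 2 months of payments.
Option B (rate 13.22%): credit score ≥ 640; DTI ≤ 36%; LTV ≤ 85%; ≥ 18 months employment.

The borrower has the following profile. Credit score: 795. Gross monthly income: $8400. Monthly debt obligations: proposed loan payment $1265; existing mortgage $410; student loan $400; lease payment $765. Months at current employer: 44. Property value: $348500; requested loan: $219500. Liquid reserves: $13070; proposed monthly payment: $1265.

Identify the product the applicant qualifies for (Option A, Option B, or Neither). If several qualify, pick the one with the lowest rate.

Total debts = (1,265 + 410 + 400 + 765) = 2,840; DTI = 2,840/8,400 = 33.8%.
LTV = 219,500/348,500 = 63%.
Reserves = 13,070/1,265 = 10.3 months.
Option A: score 795 ≥ 660; DTI 33.8% ≤ 45%; LTV 63% ≤ 90%; employment 44 ≥ 18 mo; reserves 10.3 ≥ 2 mo → qualifies.
Option B: score 795 ≥ 640; DTI 33.8% ≤ 36%; LTV 63% ≤ 85%; employment 44 ≥ 18 mo → qualifies.
Qualifying: Option A, Option B. Lowest rate is 12.45% → Option A.

Option A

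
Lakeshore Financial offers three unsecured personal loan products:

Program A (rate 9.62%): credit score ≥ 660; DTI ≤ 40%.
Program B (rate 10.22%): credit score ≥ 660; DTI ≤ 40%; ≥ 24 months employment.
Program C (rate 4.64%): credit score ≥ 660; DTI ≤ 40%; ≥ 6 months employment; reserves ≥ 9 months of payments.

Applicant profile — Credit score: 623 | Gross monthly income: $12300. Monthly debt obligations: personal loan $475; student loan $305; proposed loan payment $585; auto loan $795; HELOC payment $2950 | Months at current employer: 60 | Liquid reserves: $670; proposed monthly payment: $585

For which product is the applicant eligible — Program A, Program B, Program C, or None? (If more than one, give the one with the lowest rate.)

None

Total debts = (475 + 305 + 585 + 795 + 2,950) = 5,110; DTI = 5,110/12,300 = 41.5%.
Reserves = 670/585 = 1.1 months.
Program A: score 623 < 660; DTI 41.5% > 40% → does not qualify.
Program B: score 623 < 660; DTI 41.5% > 40%; employment 60 ≥ 24 mo → does not qualify.
Program C: score 623 < 660; DTI 41.5% > 40%; employment 60 ≥ 6 mo; reserves 1.1 < 9 mo → does not qualify.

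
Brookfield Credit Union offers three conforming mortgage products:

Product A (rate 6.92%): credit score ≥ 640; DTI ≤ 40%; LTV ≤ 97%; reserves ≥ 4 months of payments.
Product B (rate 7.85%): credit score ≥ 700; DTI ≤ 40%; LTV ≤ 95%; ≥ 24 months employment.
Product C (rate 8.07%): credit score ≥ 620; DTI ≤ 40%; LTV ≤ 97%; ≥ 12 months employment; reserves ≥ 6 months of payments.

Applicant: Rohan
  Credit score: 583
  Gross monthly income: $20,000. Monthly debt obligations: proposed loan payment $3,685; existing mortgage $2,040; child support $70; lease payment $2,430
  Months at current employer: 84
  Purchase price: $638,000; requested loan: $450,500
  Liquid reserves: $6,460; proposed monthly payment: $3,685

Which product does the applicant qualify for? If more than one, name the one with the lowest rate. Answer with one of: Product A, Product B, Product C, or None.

None

Total debts = (3,685 + 2,040 + 70 + 2,430) = 8,225; DTI = 8,225/20,000 = 41.1%.
LTV = 450,500/638,000 = 70.6%.
Reserves = 6,460/3,685 = 1.8 months.
Product A: score 583 < 640; DTI 41.1% > 40%; LTV 70.6% ≤ 97%; reserves 1.8 < 4 mo → does not qualify.
Product B: score 583 < 700; DTI 41.1% > 40%; LTV 70.6% ≤ 95%; employment 84 ≥ 24 mo → does not qualify.
Product C: score 583 < 620; DTI 41.1% > 40%; LTV 70.6% ≤ 97%; employment 84 ≥ 12 mo; reserves 1.8 < 6 mo → does not qualify.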